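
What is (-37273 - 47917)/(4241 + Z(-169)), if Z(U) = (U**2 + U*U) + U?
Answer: -6085/4371 ≈ -1.3921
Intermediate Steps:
Z(U) = U + 2*U**2 (Z(U) = (U**2 + U**2) + U = 2*U**2 + U = U + 2*U**2)
(-37273 - 47917)/(4241 + Z(-169)) = (-37273 - 47917)/(4241 - 169*(1 + 2*(-169))) = -85190/(4241 - 169*(1 - 338)) = -85190/(4241 - 169*(-337)) = -85190/(4241 + 56953) = -85190/61194 = -85190*1/61194 = -6085/4371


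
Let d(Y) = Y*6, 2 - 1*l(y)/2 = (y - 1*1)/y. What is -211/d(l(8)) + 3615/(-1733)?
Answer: -828931/46791 ≈ -17.716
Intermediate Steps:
l(y) = 4 - 2*(-1 + y)/y (l(y) = 4 - 2*(y - 1*1)/y = 4 - 2*(y - 1)/y = 4 - 2*(-1 + y)/y)
d(Y) = 6*Y
-211/d(l(8)) + 3615/(-1733) = -211*1/(6*(2 + 2/8)) + 3615/(-1733) = -211*1/(6*(2 + 2*(⅛))) + 3615*(-1/1733) = -211*1/(6*(2 + ¼)) - 3615/1733 = -211/(6*(9/4)) - 3615/1733 = -211/27/2 - 3615/1733 = -211*2/27 - 3615/1733 = -422/27 - 3615/1733 = -828931/46791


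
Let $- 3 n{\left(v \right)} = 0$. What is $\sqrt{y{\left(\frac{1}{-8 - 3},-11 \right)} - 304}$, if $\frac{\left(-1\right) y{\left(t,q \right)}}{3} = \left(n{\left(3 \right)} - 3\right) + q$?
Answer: $i \sqrt{262} \approx 16.186 i$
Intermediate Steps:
$n{\left(v \right)} = 0$ ($n{\left(v \right)} = \left(- \frac{1}{3}\right) 0 = 0$)
$y{\left(t,q \right)} = 9 - 3 q$ ($y{\left(t,q \right)} = - 3 \left(\left(0 - 3\right) + q\right) = - 3 \left(-3 + q\right) = 9 - 3 q$)
$\sqrt{y{\left(\frac{1}{-8 - 3},-11 \right)} - 304} = \sqrt{\left(9 - -33\right) - 304} = \sqrt{\left(9 + 33\right) - 304} = \sqrt{42 - 304} = \sqrt{-262} = i \sqrt{262}$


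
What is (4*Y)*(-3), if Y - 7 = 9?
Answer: -192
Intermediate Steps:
Y = 16 (Y = 7 + 9 = 16)
(4*Y)*(-3) = (4*16)*(-3) = 64*(-3) = -192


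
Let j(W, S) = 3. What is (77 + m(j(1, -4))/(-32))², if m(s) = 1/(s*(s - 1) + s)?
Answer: 491730625/82944 ≈ 5928.5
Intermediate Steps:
m(s) = 1/(s + s*(-1 + s)) (m(s) = 1/(s*(-1 + s) + s) = 1/(s + s*(-1 + s)))
(77 + m(j(1, -4))/(-32))² = (77 + 1/(3²*(-32)))² = (77 + (⅑)*(-1/32))² = (77 - 1/288)² = (22175/288)² = 491730625/82944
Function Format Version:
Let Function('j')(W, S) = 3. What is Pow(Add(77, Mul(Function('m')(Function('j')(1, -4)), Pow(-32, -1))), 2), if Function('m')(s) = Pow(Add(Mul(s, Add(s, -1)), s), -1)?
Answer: Rational(491730625, 82944) ≈ 5928.5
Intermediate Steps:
Function('m')(s) = Pow(Add(s, Mul(s, Add(-1, s))), -1) (Function('m')(s) = Pow(Add(Mul(s, Add(-1, s)), s), -1) = Pow(Add(s, Mul(s, Add(-1, s))), -1))
Pow(Add(77, Mul(Function('m')(Function('j')(1, -4)), Pow(-32, -1))), 2) = Pow(Add(77, Mul(Pow(3, -2), Pow(-32, -1))), 2) = Pow(Add(77, Mul(Rational(1, 9), Rational(-1, 32))), 2) = Pow(Add(77, Rational(-1, 288)), 2) = Pow(Rational(22175, 288), 2) = Rational(491730625, 82944)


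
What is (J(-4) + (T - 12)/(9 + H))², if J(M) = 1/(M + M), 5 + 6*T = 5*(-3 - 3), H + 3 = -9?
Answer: 175561/5184 ≈ 33.866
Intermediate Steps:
H = -12 (H = -3 - 9 = -12)
T = -35/6 (T = -⅚ + (5*(-3 - 3))/6 = -⅚ + (5*(-6))/6 = -⅚ + (⅙)*(-30) = -⅚ - 5 = -35/6 ≈ -5.8333)
J(M) = 1/(2*M)
(J(-4) + (T - 12)/(9 + H))² = ((½)/(-4) + (-35/6 - 12)/(9 - 12))² = ((½)*(-¼) - 107/6/(-3))² = (-⅛ - 107/6*(-⅓))² = (-⅛ + 107/18)² = (419/72)² = 175561/5184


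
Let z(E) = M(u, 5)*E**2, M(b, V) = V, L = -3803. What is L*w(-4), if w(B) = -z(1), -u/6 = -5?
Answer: 19015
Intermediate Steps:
u = 30 (u = -6*(-5) = 30)
z(E) = 5*E**2
w(B) = -5 (w(B) = -5*1**2 = -5)
L*w(-4) = -3803*(-5) = 19015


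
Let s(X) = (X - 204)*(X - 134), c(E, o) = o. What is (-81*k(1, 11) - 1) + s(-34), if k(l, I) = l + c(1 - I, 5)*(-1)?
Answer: 40307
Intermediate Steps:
k(l, I) = -5 + l (k(l, I) = l + 5*(-1) = l - 5 = -5 + l)
s(X) = (-204 + X)*(-134 + X)
(-81*k(1, 11) - 1) + s(-34) = (-81*(-5 + 1) - 1) + (27336 + (-34)**2 - 338*(-34)) = (-81*(-4) - 1) + (27336 + 1156 + 11492) = (324 - 1) + 39984 = 323 + 39984 = 40307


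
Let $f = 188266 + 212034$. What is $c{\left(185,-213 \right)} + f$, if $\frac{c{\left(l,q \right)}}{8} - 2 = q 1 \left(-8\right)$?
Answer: $413948$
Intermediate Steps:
$f = 400300$
$c{\left(l,q \right)} = 16 - 64 q$ ($c{\left(l,q \right)} = 16 + 8 q 1 \left(-8\right) = 16 + 8 q \left(-8\right) = 16 + 8 \left(- 8 q\right) = 16 - 64 q$)
$c{\left(185,-213 \right)} + f = \left(16 - -13632\right) + 400300 = \left(16 + 13632\right) + 400300 = 13648 + 400300 = 413948$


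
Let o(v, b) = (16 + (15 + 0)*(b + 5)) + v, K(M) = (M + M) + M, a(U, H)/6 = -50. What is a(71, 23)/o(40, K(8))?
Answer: -300/491 ≈ -0.61100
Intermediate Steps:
a(U, H) = -300 (a(U, H) = 6*(-50) = -300)
K(M) = 3*M (K(M) = 2*M + M = 3*M)
o(v, b) = 91 + v + 15*b (o(v, b) = (16 + 15*(5 + b)) + v = (16 + (75 + 15*b)) + v = (91 + 15*b) + v = 91 + v + 15*b)
a(71, 23)/o(40, K(8)) = -300/(91 + 40 + 15*(3*8)) = -300/(91 + 40 + 15*24) = -300/(91 + 40 + 360) = -300/491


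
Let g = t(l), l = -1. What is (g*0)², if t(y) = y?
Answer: 0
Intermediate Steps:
g = -1
(g*0)² = (-1*0)² = 0² = 0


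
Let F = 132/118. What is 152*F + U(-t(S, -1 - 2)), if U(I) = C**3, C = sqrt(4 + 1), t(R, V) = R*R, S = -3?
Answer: 10032/59 + 5*sqrt(5) ≈ 181.21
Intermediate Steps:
t(R, V) = R**2
C = sqrt(5) ≈ 2.2361
U(I) = 5*sqrt(5) (U(I) = (sqrt(5))**3 = 5*sqrt(5))
F = 66/59 (F = 132*(1/118) = 66/59 ≈ 1.1186)
152*F + U(-t(S, -1 - 2)) = 152*(66/59) + 5*sqrt(5) = 10032/59 + 5*sqrt(5)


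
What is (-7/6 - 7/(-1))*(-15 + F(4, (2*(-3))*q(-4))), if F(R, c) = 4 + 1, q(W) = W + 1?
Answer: -175/3 ≈ -58.333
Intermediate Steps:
q(W) = 1 + W
F(R, c) = 5
(-7/6 - 7/(-1))*(-15 + F(4, (2*(-3))*q(-4))) = (-7/6 - 7/(-1))*(-15 + 5) = (-7*⅙ - 7*(-1))*(-10) = (-7/6 + 7)*(-10) = (35/6)*(-10) = -175/3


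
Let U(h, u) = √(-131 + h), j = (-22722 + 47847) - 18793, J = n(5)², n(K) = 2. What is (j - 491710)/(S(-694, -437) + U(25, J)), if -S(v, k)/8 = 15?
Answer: 29122680/7253 + 242689*I*√106/7253 ≈ 4015.3 + 344.5*I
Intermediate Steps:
J = 4 (J = 2² = 4)
j = 6332 (j = 25125 - 18793 = 6332)
S(v, k) = -120 (S(v, k) = -8*15 = -120)
(j - 491710)/(S(-694, -437) + U(25, J)) = (6332 - 491710)/(-120 + √(-131 + 25)) = -485378/(-120 + √(-106)) = -485378/(-120 + I*√106)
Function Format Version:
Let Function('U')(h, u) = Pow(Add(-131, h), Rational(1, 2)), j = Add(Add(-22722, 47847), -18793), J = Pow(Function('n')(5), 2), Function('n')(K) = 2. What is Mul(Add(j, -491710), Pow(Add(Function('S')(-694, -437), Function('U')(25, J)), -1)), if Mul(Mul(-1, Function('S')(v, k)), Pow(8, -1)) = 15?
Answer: Add(Rational(29122680, 7253), Mul(Rational(242689, 7253), I, Pow(106, Rational(1, 2)))) ≈ Add(4015.3, Mul(344.50, I))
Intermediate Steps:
J = 4 (J = Pow(2, 2) = 4)
j = 6332 (j = Add(25125, -18793) = 6332)
Function('S')(v, k) = -120 (Function('S')(v, k) = Mul(-8, 15) = -120)
Mul(Add(j, -491710), Pow(Add(Function('S')(-694, -437), Function('U')(25, J)), -1)) = Mul(Add(6332, -491710), Pow(Add(-120, Pow(Add(-131, 25), Rational(1, 2))), -1)) = Mul(-485378, Pow(Add(-120, Pow(-106, Rational(1, 2))), -1)) = Mul(-485378, Pow(Add(-120, Mul(I, Pow(106, Rational(1, 2)))), -1))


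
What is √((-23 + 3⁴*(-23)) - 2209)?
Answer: 3*I*√455 ≈ 63.992*I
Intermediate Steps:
√((-23 + 3⁴*(-23)) - 2209) = √((-23 + 81*(-23)) - 2209) = √((-23 - 1863) - 2209) = √(-1886 - 2209) = √(-4095) = 3*I*√455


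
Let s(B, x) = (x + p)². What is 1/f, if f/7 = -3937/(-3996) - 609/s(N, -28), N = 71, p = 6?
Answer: -241758/462049 ≈ -0.52323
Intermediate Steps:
s(B, x) = (6 + x)² (s(B, x) = (x + 6)² = (6 + x)²)
f = -462049/241758 (f = 7*(-3937/(-3996) - 609/(6 - 28)²) = 7*(-3937*(-1/3996) - 609/((-22)²)) = 7*(3937/3996 - 609/484) = 7*(-66007/241758) = -462049/241758 ≈ -1.9112)
1/f = 1/(-462049/241758) = -241758/462049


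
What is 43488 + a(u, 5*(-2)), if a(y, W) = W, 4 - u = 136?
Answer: 43478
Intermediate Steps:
u = -132 (u = 4 - 1*136 = 4 - 136 = -132)
43488 + a(u, 5*(-2)) = 43488 + 5*(-2) = 43488 - 10 = 43478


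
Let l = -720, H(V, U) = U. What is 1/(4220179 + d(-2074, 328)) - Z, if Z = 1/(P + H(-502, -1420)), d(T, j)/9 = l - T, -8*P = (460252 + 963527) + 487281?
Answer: 1789067/406819156165 ≈ 4.3977e-6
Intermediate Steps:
P = -477765/2 (P = -((460252 + 963527) + 487281)/8 = -(1423779 + 487281)/8 = -⅛*1911060 = -477765/2 ≈ -2.3888e+5)
d(T, j) = -6480 - 9*T (d(T, j) = 9*(-720 - T) = -6480 - 9*T)
Z = -2/480605 (Z = 1/(-477765/2 - 1420) = 1/(-480605/2) = -2/480605 ≈ -4.1614e-6)
1/(4220179 + d(-2074, 328)) - Z = 1/(4220179 + (-6480 - 9*(-2074))) - 1*(-2/480605) = 1/(4220179 + (-6480 + 18666)) + 2/480605 = 1/(4220179 + 12186) + 2/480605 = 1/4232365 + 2/480605 = 1789067/406819156165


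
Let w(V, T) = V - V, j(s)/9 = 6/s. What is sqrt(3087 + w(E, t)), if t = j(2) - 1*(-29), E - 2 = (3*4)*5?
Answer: 21*sqrt(7) ≈ 55.561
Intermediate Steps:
j(s) = 54/s (j(s) = 9*(6/s) = 54/s)
E = 62 (E = 2 + (3*4)*5 = 2 + 12*5 = 2 + 60 = 62)
t = 56 (t = 54/2 - 1*(-29) = 54*(1/2) + 29 = 27 + 29 = 56)
w(V, T) = 0
sqrt(3087 + w(E, t)) = sqrt(3087 + 0) = sqrt(3087) = 21*sqrt(7)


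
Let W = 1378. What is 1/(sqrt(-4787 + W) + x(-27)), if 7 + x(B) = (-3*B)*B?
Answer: -2194/4817045 - I*sqrt(3409)/4817045 ≈ -0.00045547 - 1.2121e-5*I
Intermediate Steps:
x(B) = -7 - 3*B**2 (x(B) = -7 + (-3*B)*B = -7 - 3*B**2)
1/(sqrt(-4787 + W) + x(-27)) = 1/(sqrt(-4787 + 1378) + (-7 - 3*(-27)**2)) = 1/(sqrt(-3409) + (-7 - 3*729)) = 1/(I*sqrt(3409) + (-7 - 2187)) = 1/(I*sqrt(3409) - 2194) = 1/(-2194 + I*sqrt(3409))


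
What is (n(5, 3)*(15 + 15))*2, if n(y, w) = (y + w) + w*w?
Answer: 1020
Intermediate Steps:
n(y, w) = w + y + w**2 (n(y, w) = (w + y) + w**2 = w + y + w**2)
(n(5, 3)*(15 + 15))*2 = ((3 + 5 + 3**2)*(15 + 15))*2 = ((3 + 5 + 9)*30)*2 = (17*30)*2 = 510*2 = 1020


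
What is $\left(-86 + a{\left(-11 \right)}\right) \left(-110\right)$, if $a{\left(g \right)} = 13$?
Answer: $8030$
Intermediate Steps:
$\left(-86 + a{\left(-11 \right)}\right) \left(-110\right) = \left(-86 + 13\right) \left(-110\right) = \left(-73\right) \left(-110\right) = 8030$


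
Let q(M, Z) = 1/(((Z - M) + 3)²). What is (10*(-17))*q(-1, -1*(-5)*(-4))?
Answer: -85/128 ≈ -0.66406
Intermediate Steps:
q(M, Z) = (3 + Z - M)⁻² (q(M, Z) = 1/((3 + Z - M)²) = (3 + Z - M)⁻²)
(10*(-17))*q(-1, -1*(-5)*(-4)) = (10*(-17))/(3 - 1*(-5)*(-4) - 1*(-1))² = -170/(3 + 5*(-4) + 1)² = -170/(3 - 20 + 1)² = -170/(-16)² = -170*1/256 = -85/128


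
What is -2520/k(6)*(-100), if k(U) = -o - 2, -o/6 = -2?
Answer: -18000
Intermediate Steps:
o = 12 (o = -6*(-2) = 12)
k(U) = -14 (k(U) = -1*12 - 2 = -12 - 2 = -14)
-2520/k(6)*(-100) = -2520/(-14)*(-100) = -2520*(-1)/14*(-100) = -70*(-18/7)*(-100) = 180*(-100) = -18000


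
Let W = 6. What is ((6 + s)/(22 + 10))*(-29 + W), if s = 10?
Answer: -23/2 ≈ -11.500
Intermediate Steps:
((6 + s)/(22 + 10))*(-29 + W) = ((6 + 10)/(22 + 10))*(-29 + 6) = (16/32)*(-23) = (16*(1/32))*(-23) = (½)*(-23) = -23/2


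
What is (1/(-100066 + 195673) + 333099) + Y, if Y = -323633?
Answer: 905015863/95607 ≈ 9466.0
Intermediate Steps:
(1/(-100066 + 195673) + 333099) + Y = (1/(-100066 + 195673) + 333099) - 323633 = (1/95607 + 333099) - 323633 = 31846596094/95607 - 323633 = 905015863/95607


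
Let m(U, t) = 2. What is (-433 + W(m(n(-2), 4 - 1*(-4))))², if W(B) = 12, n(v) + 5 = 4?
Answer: 177241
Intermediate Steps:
n(v) = -1 (n(v) = -5 + 4 = -1)
(-433 + W(m(n(-2), 4 - 1*(-4))))² = (-433 + 12)² = (-421)² = 177241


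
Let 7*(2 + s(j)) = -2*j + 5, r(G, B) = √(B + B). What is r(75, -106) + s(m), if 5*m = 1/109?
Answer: -701/545 + 2*I*√53 ≈ -1.2862 + 14.56*I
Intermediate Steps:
r(G, B) = √2*√B (r(G, B) = √(2*B) = √2*√B)
m = 1/545 (m = (⅕)/109 = (⅕)*(1/109) = 1/545 ≈ 0.0018349)
s(j) = -9/7 - 2*j/7 (s(j) = -2 + (-2*j + 5)/7 = -2 + (5 - 2*j)/7 = -2 + (5/7 - 2*j/7) = -9/7 - 2*j/7)
r(75, -106) + s(m) = √2*√(-106) + (-9/7 - 2/7*1/545) = √2*(I*√106) + (-9/7 - 2/3815) = 2*I*√53 - 701/545 = -701/545 + 2*I*√53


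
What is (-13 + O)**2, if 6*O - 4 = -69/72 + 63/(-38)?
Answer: 1220593969/7485696 ≈ 163.06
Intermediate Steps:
O = 631/2736 (O = 2/3 + (-69/72 + 63/(-38))/6 = 2/3 + (-69*1/72 + 63*(-1/38))/6 = 2/3 + (-23/24 - 63/38)/6 = 2/3 + (1/6)*(-1193/456) = 2/3 - 1193/2736 = 631/2736 ≈ 0.23063)
(-13 + O)**2 = (-13 + 631/2736)**2 = (-34937/2736)**2 = 1220593969/7485696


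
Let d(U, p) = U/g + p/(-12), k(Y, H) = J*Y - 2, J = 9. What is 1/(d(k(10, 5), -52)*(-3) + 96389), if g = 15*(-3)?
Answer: 15/1445728 ≈ 1.0375e-5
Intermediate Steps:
g = -45
k(Y, H) = -2 + 9*Y (k(Y, H) = 9*Y - 2 = -2 + 9*Y)
d(U, p) = -p/12 - U/45 (d(U, p) = U/(-45) + p/(-12) = U*(-1/45) + p*(-1/12) = -U/45 - p/12 = -p/12 - U/45)
1/(d(k(10, 5), -52)*(-3) + 96389) = 1/((-1/12*(-52) - (-2 + 9*10)/45)*(-3) + 96389) = 1/((13/3 - (-2 + 90)/45)*(-3) + 96389) = 1/((13/3 - 1/45*88)*(-3) + 96389) = 1/((13/3 - 88/45)*(-3) + 96389) = 1/((107/45)*(-3) + 96389) = 1/(-107/15 + 96389) = 1/(1445728/15) = 15/1445728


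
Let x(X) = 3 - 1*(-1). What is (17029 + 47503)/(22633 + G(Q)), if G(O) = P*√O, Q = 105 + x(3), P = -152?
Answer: 1460552756/509734353 + 9808864*√109/509734353 ≈ 3.0662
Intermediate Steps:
x(X) = 4 (x(X) = 3 + 1 = 4)
Q = 109 (Q = 105 + 4 = 109)
G(O) = -152*√O
(17029 + 47503)/(22633 + G(Q)) = (17029 + 47503)/(22633 - 152*√109) = 64532/(22633 - 152*√109)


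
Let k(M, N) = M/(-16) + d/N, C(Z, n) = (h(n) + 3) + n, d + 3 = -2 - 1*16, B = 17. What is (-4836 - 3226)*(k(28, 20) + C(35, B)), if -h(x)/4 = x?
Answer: 2047748/5 ≈ 4.0955e+5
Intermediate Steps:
h(x) = -4*x
d = -21 (d = -3 + (-2 - 1*16) = -3 + (-2 - 16) = -3 - 18 = -21)
C(Z, n) = 3 - 3*n (C(Z, n) = (-4*n + 3) + n = (3 - 4*n) + n = 3 - 3*n)
k(M, N) = -21/N - M/16 (k(M, N) = M/(-16) - 21/N = M*(-1/16) - 21/N = -M/16 - 21/N = -21/N - M/16)
(-4836 - 3226)*(k(28, 20) + C(35, B)) = (-4836 - 3226)*((-21/20 - 1/16*28) + (3 - 3*17)) = -8062*((-21*1/20 - 7/4) + (3 - 51)) = -8062*((-21/20 - 7/4) - 48) = -8062*(-14/5 - 48) = -8062*(-254/5) = 2047748/5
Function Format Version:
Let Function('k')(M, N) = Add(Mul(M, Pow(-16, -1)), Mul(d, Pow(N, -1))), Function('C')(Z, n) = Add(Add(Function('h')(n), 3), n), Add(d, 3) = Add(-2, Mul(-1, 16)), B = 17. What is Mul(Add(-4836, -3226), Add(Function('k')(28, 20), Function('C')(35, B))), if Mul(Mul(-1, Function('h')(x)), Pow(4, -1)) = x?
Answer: Rational(2047748, 5) ≈ 4.0955e+5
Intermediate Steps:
Function('h')(x) = Mul(-4, x)
d = -21 (d = Add(-3, Add(-2, Mul(-1, 16))) = Add(-3, Add(-2, -16)) = Add(-3, -18) = -21)
Function('C')(Z, n) = Add(3, Mul(-3, n)) (Function('C')(Z, n) = Add(Add(Mul(-4, n), 3), n) = Add(Add(3, Mul(-4, n)), n) = Add(3, Mul(-3, n)))
Function('k')(M, N) = Add(Mul(-21, Pow(N, -1)), Mul(Rational(-1, 16), M)) (Function('k')(M, N) = Add(Mul(M, Pow(-16, -1)), Mul(-21, Pow(N, -1))) = Add(Mul(M, Rational(-1, 16)), Mul(-21, Pow(N, -1))) = Add(Mul(Rational(-1, 16), M), Mul(-21, Pow(N, -1))) = Add(Mul(-21, Pow(N, -1)), Mul(Rational(-1, 16), M)))
Mul(Add(-4836, -3226), Add(Function('k')(28, 20), Function('C')(35, B))) = Mul(Add(-4836, -3226), Add(Add(Mul(-21, Pow(20, -1)), Mul(Rational(-1, 16), 28)), Add(3, Mul(-3, 17)))) = Mul(-8062, Add(Add(Mul(-21, Rational(1, 20)), Rational(-7, 4)), Add(3, -51))) = Mul(-8062, Add(Add(Rational(-21, 20), Rational(-7, 4)), -48)) = Mul(-8062, Add(Rational(-14, 5), -48)) = Mul(-8062, Rational(-254, 5)) = Rational(2047748, 5)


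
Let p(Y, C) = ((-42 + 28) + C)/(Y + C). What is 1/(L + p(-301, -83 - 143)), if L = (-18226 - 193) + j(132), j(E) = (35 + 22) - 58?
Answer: -527/9707100 ≈ -5.4290e-5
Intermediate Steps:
p(Y, C) = (-14 + C)/(C + Y)
j(E) = -1 (j(E) = 57 - 58 = -1)
L = -18420 (L = (-18226 - 193) - 1 = -18419 - 1 = -18420)
1/(L + p(-301, -83 - 143)) = 1/(-18420 + (-14 + (-83 - 143))/((-83 - 143) - 301)) = 1/(-18420 + (-14 - 226)/(-226 - 301)) = 1/(-18420 - 240/(-527)) = 1/(-18420 - 1/527*(-240)) = 1/(-18420 + 240/527) = 1/(-9707100/527) = -527/9707100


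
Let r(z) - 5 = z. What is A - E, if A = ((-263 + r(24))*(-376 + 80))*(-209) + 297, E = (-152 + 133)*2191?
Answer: -14434250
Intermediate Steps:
r(z) = 5 + z
E = -41629 (E = -19*2191 = -41629)
A = -14475879 (A = ((-263 + (5 + 24))*(-376 + 80))*(-209) + 297 = ((-263 + 29)*(-296))*(-209) + 297 = -234*(-296)*(-209) + 297 = 69264*(-209) + 297 = -14476176 + 297 = -14475879)
A - E = -14475879 - 1*(-41629) = -14475879 + 41629 = -14434250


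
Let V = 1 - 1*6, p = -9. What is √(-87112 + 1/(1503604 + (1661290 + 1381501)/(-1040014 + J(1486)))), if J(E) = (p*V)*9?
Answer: I*√212854727334050417019142587395/1563157208045 ≈ 295.15*I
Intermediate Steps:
V = -5 (V = 1 - 6 = -5)
J(E) = 405 (J(E) = -9*(-5)*9 = 45*9 = 405)
√(-87112 + 1/(1503604 + (1661290 + 1381501)/(-1040014 + J(1486)))) = √(-87112 + 1/(1503604 + (1661290 + 1381501)/(-1040014 + 405))) = √(-87112 + 1/(1503604 + 3042791/(-1039609))) = √(-87112 + 1/(1503604 + 3042791*(-1/1039609))) = √(-87112 + 1/(1503604 - 3042791/1039609)) = √(-87112 + 1/(1563157208045/1039609)) = √(-87112 + 1039609/1563157208045) = √(-136169750706176431/1563157208045) = I*√212854727334050417019142587395/1563157208045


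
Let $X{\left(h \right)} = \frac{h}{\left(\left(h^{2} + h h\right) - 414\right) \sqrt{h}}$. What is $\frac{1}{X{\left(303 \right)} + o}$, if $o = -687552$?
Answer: $- \frac{7692264307897344}{5288831709423434661787} - \frac{61068 \sqrt{303}}{5288831709423434661787} \approx -1.4544 \cdot 10^{-6}$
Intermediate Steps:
$X{\left(h \right)} = \frac{\sqrt{h}}{-414 + 2 h^{2}}$ ($X{\left(h \right)} = \frac{h}{\left(\left(h^{2} + h^{2}\right) - 414\right) \sqrt{h}} = \frac{h}{\left(2 h^{2} - 414\right) \sqrt{h}} = \frac{h}{\left(-414 + 2 h^{2}\right) \sqrt{h}} = \frac{h}{\sqrt{h} \left(-414 + 2 h^{2}\right)} = h \frac{1}{\sqrt{h} \left(-414 + 2 h^{2}\right)} = \frac{\sqrt{h}}{-414 + 2 h^{2}}$)
$\frac{1}{X{\left(303 \right)} + o} = \frac{1}{\frac{\sqrt{303}}{2 \left(-207 + 303^{2}\right)} - 687552} = \frac{1}{\frac{\sqrt{303}}{2 \left(-207 + 91809\right)} - 687552} = \frac{1}{\frac{\sqrt{303}}{2 \cdot 91602} - 687552} = \frac{1}{\frac{1}{2} \sqrt{303} \cdot \frac{1}{91602} - 687552} = \frac{1}{\frac{\sqrt{303}}{183204} - 687552} = \frac{1}{-687552 + \frac{\sqrt{303}}{183204}}$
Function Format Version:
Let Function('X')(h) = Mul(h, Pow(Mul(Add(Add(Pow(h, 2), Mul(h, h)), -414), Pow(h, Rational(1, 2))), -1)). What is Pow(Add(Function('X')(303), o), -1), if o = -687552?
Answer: Add(Rational(-7692264307897344, 5288831709423434661787), Mul(Rational(-61068, 5288831709423434661787), Pow(303, Rational(1, 2)))) ≈ -1.4544e-6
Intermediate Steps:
Function('X')(h) = Mul(Pow(h, Rational(1, 2)), Pow(Add(-414, Mul(2, Pow(h, 2))), -1)) (Function('X')(h) = Mul(h, Pow(Mul(Add(Add(Pow(h, 2), Pow(h, 2)), -414), Pow(h, Rational(1, 2))), -1)) = Mul(h, Pow(Mul(Add(Mul(2, Pow(h, 2)), -414), Pow(h, Rational(1, 2))), -1)) = Mul(h, Pow(Mul(Add(-414, Mul(2, Pow(h, 2))), Pow(h, Rational(1, 2))), -1)) = Mul(h, Pow(Mul(Pow(h, Rational(1, 2)), Add(-414, Mul(2, Pow(h, 2)))), -1)) = Mul(h, Mul(Pow(h, Rational(-1, 2)), Pow(Add(-414, Mul(2, Pow(h, 2))), -1))) = Mul(Pow(h, Rational(1, 2)), Pow(Add(-414, Mul(2, Pow(h, 2))), -1)))
Pow(Add(Function('X')(303), o), -1) = Pow(Add(Mul(Rational(1, 2), Pow(303, Rational(1, 2)), Pow(Add(-207, Pow(303, 2)), -1)), -687552), -1) = Pow(Add(Mul(Rational(1, 2), Pow(303, Rational(1, 2)), Pow(Add(-207, 91809), -1)), -687552), -1) = Pow(Add(Mul(Rational(1, 2), Pow(303, Rational(1, 2)), Pow(91602, -1)), -687552), -1) = Pow(Add(Mul(Rational(1, 2), Pow(303, Rational(1, 2)), Rational(1, 91602)), -687552), -1) = Pow(Add(Mul(Rational(1, 183204), Pow(303, Rational(1, 2))), -687552), -1) = Pow(Add(-687552, Mul(Rational(1, 183204), Pow(303, Rational(1, 2)))), -1)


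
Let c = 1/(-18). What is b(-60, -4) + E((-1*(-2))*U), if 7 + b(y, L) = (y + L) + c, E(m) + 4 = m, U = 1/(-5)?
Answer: -6791/90 ≈ -75.456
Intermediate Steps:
c = -1/18 ≈ -0.055556
U = -⅕ ≈ -0.20000
E(m) = -4 + m
b(y, L) = -127/18 + L + y (b(y, L) = -7 + ((y + L) - 1/18) = -7 + ((L + y) - 1/18) = -7 + (-1/18 + L + y) = -127/18 + L + y)
b(-60, -4) + E((-1*(-2))*U) = (-127/18 - 4 - 60) + (-4 - 1*(-2)*(-⅕)) = -1279/18 + (-4 + 2*(-⅕)) = -1279/18 + (-4 - ⅖) = -1279/18 - 22/5 = -6791/90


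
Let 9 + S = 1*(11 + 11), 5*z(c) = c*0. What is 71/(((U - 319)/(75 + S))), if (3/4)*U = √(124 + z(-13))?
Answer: -17938008/913865 - 149952*√31/913865 ≈ -20.542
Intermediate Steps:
z(c) = 0 (z(c) = (c*0)/5 = (⅕)*0 = 0)
S = 13 (S = -9 + 1*(11 + 11) = -9 + 1*22 = -9 + 22 = 13)
U = 8*√31/3 (U = 4*√(124 + 0)/3 = 4*√124/3 = 4*(2*√31)/3 = 8*√31/3 ≈ 14.847)
71/(((U - 319)/(75 + S))) = 71/(((8*√31/3 - 319)/(75 + 13))) = 71/(((-319 + 8*√31/3)/88)) = 71/(((-319 + 8*√31/3)*(1/88))) = 71/(-29/8 + √31/33)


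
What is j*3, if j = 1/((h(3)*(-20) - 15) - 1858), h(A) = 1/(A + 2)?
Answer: -3/1877 ≈ -0.0015983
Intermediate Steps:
h(A) = 1/(2 + A)
j = -1/1877 (j = 1/((-20/(2 + 3) - 15) - 1858) = 1/((-20/5 - 15) - 1858) = 1/(((⅕)*(-20) - 15) - 1858) = 1/((-4 - 15) - 1858) = 1/(-19 - 1858) = 1/(-1877) = -1/1877 ≈ -0.00053276)
j*3 = -1/1877*3 = -3/1877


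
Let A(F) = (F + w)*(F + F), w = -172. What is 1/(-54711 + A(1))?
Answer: -1/55053 ≈ -1.8164e-5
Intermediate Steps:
A(F) = 2*F*(-172 + F) (A(F) = (F - 172)*(F + F) = (-172 + F)*(2*F) = 2*F*(-172 + F))
1/(-54711 + A(1)) = 1/(-54711 + 2*1*(-172 + 1)) = 1/(-54711 + 2*1*(-171)) = 1/(-54711 - 342) = 1/(-55053) = -1/55053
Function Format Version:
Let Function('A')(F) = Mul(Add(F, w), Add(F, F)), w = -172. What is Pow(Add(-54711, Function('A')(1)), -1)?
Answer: Rational(-1, 55053) ≈ -1.8164e-5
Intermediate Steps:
Function('A')(F) = Mul(2, F, Add(-172, F)) (Function('A')(F) = Mul(Add(F, -172), Add(F, F)) = Mul(Add(-172, F), Mul(2, F)) = Mul(2, F, Add(-172, F)))
Pow(Add(-54711, Function('A')(1)), -1) = Pow(Add(-54711, Mul(2, 1, Add(-172, 1))), -1) = Pow(Add(-54711, Mul(2, 1, -171)), -1) = Pow(Add(-54711, -342), -1) = Pow(-55053, -1) = Rational(-1, 55053)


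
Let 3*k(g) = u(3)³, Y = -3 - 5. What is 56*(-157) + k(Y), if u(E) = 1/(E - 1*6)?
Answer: -712153/81 ≈ -8792.0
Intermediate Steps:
Y = -8
u(E) = 1/(-6 + E) (u(E) = 1/(E - 6) = 1/(-6 + E))
k(g) = -1/81 (k(g) = (1/(-6 + 3))³/3 = (1/(-3))³/3 = (-⅓)³/3 = (⅓)*(-1/27) = -1/81)
56*(-157) + k(Y) = 56*(-157) - 1/81 = -8792 - 1/81 = -712153/81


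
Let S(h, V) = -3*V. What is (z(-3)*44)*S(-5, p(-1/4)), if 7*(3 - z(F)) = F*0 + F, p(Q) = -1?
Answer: 3168/7 ≈ 452.57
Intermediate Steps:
z(F) = 3 - F/7 (z(F) = 3 - (F*0 + F)/7 = 3 - (0 + F)/7 = 3 - F/7)
(z(-3)*44)*S(-5, p(-1/4)) = ((3 - ⅐*(-3))*44)*(-3*(-1)) = ((3 + 3/7)*44)*3 = ((24/7)*44)*3 = (1056/7)*3 = 3168/7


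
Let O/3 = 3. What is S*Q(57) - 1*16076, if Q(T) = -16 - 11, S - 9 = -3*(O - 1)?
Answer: -15671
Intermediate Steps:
O = 9 (O = 3*3 = 9)
S = -15 (S = 9 - 3*(9 - 1) = 9 - 3*8 = 9 - 24 = -15)
Q(T) = -27
S*Q(57) - 1*16076 = -15*(-27) - 1*16076 = 405 - 16076 = -15671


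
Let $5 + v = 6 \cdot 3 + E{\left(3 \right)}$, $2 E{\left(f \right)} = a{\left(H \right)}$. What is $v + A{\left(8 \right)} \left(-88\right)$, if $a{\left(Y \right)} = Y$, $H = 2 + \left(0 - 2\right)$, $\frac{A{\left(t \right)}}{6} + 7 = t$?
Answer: $-515$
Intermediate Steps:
$A{\left(t \right)} = -42 + 6 t$
$H = 0$ ($H = 2 + \left(0 - 2\right) = 2 - 2 = 0$)
$E{\left(f \right)} = 0$ ($E{\left(f \right)} = \frac{1}{2} \cdot 0 = 0$)
$v = 13$ ($v = -5 + \left(6 \cdot 3 + 0\right) = -5 + \left(18 + 0\right) = -5 + 18 = 13$)
$v + A{\left(8 \right)} \left(-88\right) = 13 + \left(-42 + 6 \cdot 8\right) \left(-88\right) = 13 + \left(-42 + 48\right) \left(-88\right) = 13 + 6 \left(-88\right) = 13 - 528 = -515$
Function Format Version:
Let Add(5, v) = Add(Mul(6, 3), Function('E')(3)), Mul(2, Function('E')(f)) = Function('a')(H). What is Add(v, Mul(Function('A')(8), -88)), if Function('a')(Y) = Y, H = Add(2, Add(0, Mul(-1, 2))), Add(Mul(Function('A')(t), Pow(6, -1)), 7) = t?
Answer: -515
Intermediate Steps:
Function('A')(t) = Add(-42, Mul(6, t))
H = 0 (H = Add(2, Add(0, -2)) = Add(2, -2) = 0)
Function('E')(f) = 0 (Function('E')(f) = Mul(Rational(1, 2), 0) = 0)
v = 13 (v = Add(-5, Add(Mul(6, 3), 0)) = Add(-5, Add(18, 0)) = Add(-5, 18) = 13)
Add(v, Mul(Function('A')(8), -88)) = Add(13, Mul(Add(-42, Mul(6, 8)), -88)) = Add(13, Mul(Add(-42, 48), -88)) = Add(13, Mul(6, -88)) = Add(13, -528) = -515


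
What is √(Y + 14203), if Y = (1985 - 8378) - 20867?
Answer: I*√13057 ≈ 114.27*I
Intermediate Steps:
Y = -27260 (Y = -6393 - 20867 = -27260)
√(Y + 14203) = √(-27260 + 14203) = √(-13057) = I*√13057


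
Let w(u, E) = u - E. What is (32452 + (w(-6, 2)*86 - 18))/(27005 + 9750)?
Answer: 31746/36755 ≈ 0.86372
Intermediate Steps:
(32452 + (w(-6, 2)*86 - 18))/(27005 + 9750) = (32452 + ((-6 - 1*2)*86 - 18))/(27005 + 9750) = (32452 + ((-6 - 2)*86 - 18))/36755 = (32452 + (-8*86 - 18))*(1/36755) = (32452 + (-688 - 18))*(1/36755) = (32452 - 706)*(1/36755) = 31746*(1/36755) = 31746/36755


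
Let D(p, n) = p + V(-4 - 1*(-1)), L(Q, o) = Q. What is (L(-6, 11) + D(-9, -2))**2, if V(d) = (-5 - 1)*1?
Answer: 441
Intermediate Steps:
V(d) = -6 (V(d) = -6*1 = -6)
D(p, n) = -6 + p (D(p, n) = p - 6 = -6 + p)
(L(-6, 11) + D(-9, -2))**2 = (-6 + (-6 - 9))**2 = (-6 - 15)**2 = (-21)**2 = 441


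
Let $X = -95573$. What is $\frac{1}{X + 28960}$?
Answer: $- \frac{1}{66613} \approx -1.5012 \cdot 10^{-5}$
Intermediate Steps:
$\frac{1}{X + 28960} = \frac{1}{-95573 + 28960} = \frac{1}{-66613} = - \frac{1}{66613}$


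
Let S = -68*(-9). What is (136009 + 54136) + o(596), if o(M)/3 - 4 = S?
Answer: 191993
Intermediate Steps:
S = 612
o(M) = 1848 (o(M) = 12 + 3*612 = 12 + 1836 = 1848)
(136009 + 54136) + o(596) = (136009 + 54136) + 1848 = 190145 + 1848 = 191993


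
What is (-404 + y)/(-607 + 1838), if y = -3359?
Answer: -3763/1231 ≈ -3.0569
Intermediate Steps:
(-404 + y)/(-607 + 1838) = (-404 - 3359)/(-607 + 1838) = -3763/1231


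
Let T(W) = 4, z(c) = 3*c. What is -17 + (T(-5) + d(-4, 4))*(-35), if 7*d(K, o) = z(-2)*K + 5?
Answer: -302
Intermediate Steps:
d(K, o) = 5/7 - 6*K/7 (d(K, o) = ((3*(-2))*K + 5)/7 = (-6*K + 5)/7 = (5 - 6*K)/7 = 5/7 - 6*K/7)
-17 + (T(-5) + d(-4, 4))*(-35) = -17 + (4 + (5/7 - 6/7*(-4)))*(-35) = -17 + (4 + (5/7 + 24/7))*(-35) = -17 + (4 + 29/7)*(-35) = -17 + (57/7)*(-35) = -17 - 285 = -302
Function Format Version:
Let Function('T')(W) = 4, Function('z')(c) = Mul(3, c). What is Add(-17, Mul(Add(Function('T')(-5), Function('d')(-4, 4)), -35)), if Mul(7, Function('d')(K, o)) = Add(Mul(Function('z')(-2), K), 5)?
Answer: -302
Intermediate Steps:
Function('d')(K, o) = Add(Rational(5, 7), Mul(Rational(-6, 7), K)) (Function('d')(K, o) = Mul(Rational(1, 7), Add(Mul(Mul(3, -2), K), 5)) = Mul(Rational(1, 7), Add(Mul(-6, K), 5)) = Mul(Rational(1, 7), Add(5, Mul(-6, K))) = Add(Rational(5, 7), Mul(Rational(-6, 7), K)))
Add(-17, Mul(Add(Function('T')(-5), Function('d')(-4, 4)), -35)) = Add(-17, Mul(Add(4, Add(Rational(5, 7), Mul(Rational(-6, 7), -4))), -35)) = Add(-17, Mul(Add(4, Add(Rational(5, 7), Rational(24, 7))), -35)) = Add(-17, Mul(Add(4, Rational(29, 7)), -35)) = Add(-17, Mul(Rational(57, 7), -35)) = Add(-17, -285) = -302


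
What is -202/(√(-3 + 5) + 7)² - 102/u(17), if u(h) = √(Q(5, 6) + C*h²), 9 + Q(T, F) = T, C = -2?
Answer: -10302/2209 + 2828*√2/2209 + 17*I*√582/97 ≈ -2.8531 + 4.228*I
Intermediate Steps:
Q(T, F) = -9 + T
u(h) = √(-4 - 2*h²) (u(h) = √((-9 + 5) - 2*h²) = √(-4 - 2*h²))
-202/(√(-3 + 5) + 7)² - 102/u(17) = -202/(√(-3 + 5) + 7)² - 102/√(-4 - 2*17²) = -202/(√2 + 7)² - 102/√(-4 - 2*289) = -202/(7 + √2)² - 102/√(-4 - 578) = -202/(7 + √2)² - 102*(-I*√582/582) = -202/(7 + √2)² - (-17)*I*√582/97 = -202/(7 + √2)² + 17*I*√582/97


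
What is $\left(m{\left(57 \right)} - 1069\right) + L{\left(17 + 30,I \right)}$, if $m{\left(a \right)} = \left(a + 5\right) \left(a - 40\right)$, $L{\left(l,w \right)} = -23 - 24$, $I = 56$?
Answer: $-62$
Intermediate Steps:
$L{\left(l,w \right)} = -47$
$m{\left(a \right)} = \left(-40 + a\right) \left(5 + a\right)$ ($m{\left(a \right)} = \left(5 + a\right) \left(-40 + a\right) = \left(-40 + a\right) \left(5 + a\right)$)
$\left(m{\left(57 \right)} - 1069\right) + L{\left(17 + 30,I \right)} = \left(\left(-200 + 57^{2} - 1995\right) - 1069\right) - 47 = \left(\left(-200 + 3249 - 1995\right) - 1069\right) - 47 = \left(1054 - 1069\right) - 47 = -15 - 47 = -62$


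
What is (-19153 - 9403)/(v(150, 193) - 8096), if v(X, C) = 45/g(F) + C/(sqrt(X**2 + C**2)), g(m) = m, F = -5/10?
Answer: 13966891346584/4003816063155 + 5511308*sqrt(59749)/4003816063155 ≈ 3.4887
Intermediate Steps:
F = -1/2 (F = -5*1/10 = -1/2 ≈ -0.50000)
v(X, C) = -90 + C/sqrt(C**2 + X**2) (v(X, C) = 45/(-1/2) + C/(sqrt(X**2 + C**2)) = 45*(-2) + C/(sqrt(C**2 + X**2)) = -90 + C/sqrt(C**2 + X**2))
(-19153 - 9403)/(v(150, 193) - 8096) = (-19153 - 9403)/((-90 + 193/sqrt(193**2 + 150**2)) - 8096) = -28556/((-90 + 193/sqrt(37249 + 22500)) - 8096) = -28556/((-90 + 193/sqrt(59749)) - 8096) = -28556/((-90 + 193*(sqrt(59749)/59749)) - 8096) = -28556/((-90 + 193*sqrt(59749)/59749) - 8096) = -28556/(-8186 + 193*sqrt(59749)/59749)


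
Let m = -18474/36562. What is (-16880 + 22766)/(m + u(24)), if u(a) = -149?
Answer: -53800983/1366553 ≈ -39.370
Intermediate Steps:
m = -9237/18281 (m = -18474*1/36562 = -9237/18281 ≈ -0.50528)
(-16880 + 22766)/(m + u(24)) = (-16880 + 22766)/(-9237/18281 - 149) = 5886/(-2733106/18281) = 5886*(-18281/2733106) = -53800983/1366553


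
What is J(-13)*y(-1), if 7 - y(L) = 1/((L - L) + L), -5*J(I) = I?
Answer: 104/5 ≈ 20.800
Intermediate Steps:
J(I) = -I/5
y(L) = 7 - 1/L (y(L) = 7 - 1/((L - L) + L) = 7 - 1/(0 + L) = 7 - 1/L)
J(-13)*y(-1) = (-1/5*(-13))*(7 - 1/(-1)) = 13*(7 - 1*(-1))/5 = 13*(7 + 1)/5 = (13/5)*8 = 104/5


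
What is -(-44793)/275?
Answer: 44793/275 ≈ 162.88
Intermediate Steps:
-(-44793)/275 = -237*(-189/275) = 44793/275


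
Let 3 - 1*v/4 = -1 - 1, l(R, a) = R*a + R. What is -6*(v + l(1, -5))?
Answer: -96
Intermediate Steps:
l(R, a) = R + R*a
v = 20 (v = 12 - 4*(-1 - 1) = 12 - 4*(-2) = 12 + 8 = 20)
-6*(v + l(1, -5)) = -6*(20 + 1*(1 - 5)) = -6*(20 + 1*(-4)) = -6*(20 - 4) = -6*16 = -96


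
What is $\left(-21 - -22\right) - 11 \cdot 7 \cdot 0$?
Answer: $1$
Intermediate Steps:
$\left(-21 - -22\right) - 11 \cdot 7 \cdot 0 = \left(-21 + 22\right) - 0 = 1 + 0 = 1$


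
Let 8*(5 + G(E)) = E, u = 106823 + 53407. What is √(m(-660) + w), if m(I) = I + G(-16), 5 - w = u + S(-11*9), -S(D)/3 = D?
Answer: I*√161189 ≈ 401.48*I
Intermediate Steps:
u = 160230
S(D) = -3*D
G(E) = -5 + E/8
w = -160522 (w = 5 - (160230 - (-33)*9) = 5 - (160230 - 3*(-99)) = 5 - (160230 + 297) = 5 - 1*160527 = 5 - 160527 = -160522)
m(I) = -7 + I (m(I) = I + (-5 + (⅛)*(-16)) = I + (-5 - 2) = I - 7 = -7 + I)
√(m(-660) + w) = √((-7 - 660) - 160522) = √(-667 - 160522) = √(-161189) = I*√161189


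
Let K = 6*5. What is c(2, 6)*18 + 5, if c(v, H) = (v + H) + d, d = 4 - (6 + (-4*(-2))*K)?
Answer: -4207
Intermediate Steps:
K = 30
d = -242 (d = 4 - (6 - 4*(-2)*30) = 4 - (6 + 8*30) = 4 - (6 + 240) = 4 - 1*246 = 4 - 246 = -242)
c(v, H) = -242 + H + v (c(v, H) = (v + H) - 242 = (H + v) - 242 = -242 + H + v)
c(2, 6)*18 + 5 = (-242 + 6 + 2)*18 + 5 = -234*18 + 5 = -4212 + 5 = -4207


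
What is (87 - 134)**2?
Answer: 2209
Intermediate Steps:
(87 - 134)**2 = (-47)**2 = 2209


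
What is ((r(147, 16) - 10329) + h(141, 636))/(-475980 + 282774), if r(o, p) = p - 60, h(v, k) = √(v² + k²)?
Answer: 10373/193206 - √47153/64402 ≈ 0.050317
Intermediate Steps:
h(v, k) = √(k² + v²)
r(o, p) = -60 + p
((r(147, 16) - 10329) + h(141, 636))/(-475980 + 282774) = (((-60 + 16) - 10329) + √(636² + 141²))/(-475980 + 282774) = ((-44 - 10329) + √(404496 + 19881))/(-193206) = (-10373 + √424377)*(-1/193206) = (-10373 + 3*√47153)*(-1/193206) = 10373/193206 - √47153/64402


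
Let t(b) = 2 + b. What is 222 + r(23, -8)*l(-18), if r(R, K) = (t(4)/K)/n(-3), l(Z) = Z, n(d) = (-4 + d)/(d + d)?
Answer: 1635/7 ≈ 233.57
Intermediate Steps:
n(d) = (-4 + d)/(2*d) (n(d) = (-4 + d)/((2*d)) = (-4 + d)*(1/(2*d)) = (-4 + d)/(2*d))
r(R, K) = 36/(7*K) (r(R, K) = ((2 + 4)/K)/(((½)*(-4 - 3)/(-3))) = (6/K)/(((½)*(-⅓)*(-7))) = (6/K)/(7/6) = (6/K)*(6/7) = 36/(7*K))
222 + r(23, -8)*l(-18) = 222 + ((36/7)/(-8))*(-18) = 222 + ((36/7)*(-⅛))*(-18) = 222 - 9/14*(-18) = 222 + 81/7 = 1635/7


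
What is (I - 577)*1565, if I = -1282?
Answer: -2909335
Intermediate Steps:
(I - 577)*1565 = (-1282 - 577)*1565 = -1859*1565 = -2909335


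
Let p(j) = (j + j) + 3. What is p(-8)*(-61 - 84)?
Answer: 1885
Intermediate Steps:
p(j) = 3 + 2*j (p(j) = 2*j + 3 = 3 + 2*j)
p(-8)*(-61 - 84) = (3 + 2*(-8))*(-61 - 84) = (3 - 16)*(-145) = -13*(-145) = 1885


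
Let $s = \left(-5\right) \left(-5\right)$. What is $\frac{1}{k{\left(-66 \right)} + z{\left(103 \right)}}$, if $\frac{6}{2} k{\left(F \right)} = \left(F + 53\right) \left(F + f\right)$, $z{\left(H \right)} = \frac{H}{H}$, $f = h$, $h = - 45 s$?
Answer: $\frac{1}{5162} \approx 0.00019372$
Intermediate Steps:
$s = 25$
$h = -1125$ ($h = \left(-45\right) 25 = -1125$)
$f = -1125$
$z{\left(H \right)} = 1$
$k{\left(F \right)} = \frac{\left(-1125 + F\right) \left(53 + F\right)}{3}$ ($k{\left(F \right)} = \frac{\left(F + 53\right) \left(F - 1125\right)}{3} = \frac{\left(53 + F\right) \left(-1125 + F\right)}{3} = \frac{\left(-1125 + F\right) \left(53 + F\right)}{3}$)
$\frac{1}{k{\left(-66 \right)} + z{\left(103 \right)}} = \frac{1}{\left(-19875 - -23584 + \frac{\left(-66\right)^{2}}{3}\right) + 1} = \frac{1}{\left(-19875 + 23584 + \frac{1}{3} \cdot 4356\right) + 1} = \frac{1}{\left(-19875 + 23584 + 1452\right) + 1} = \frac{1}{5161 + 1} = \frac{1}{5162}$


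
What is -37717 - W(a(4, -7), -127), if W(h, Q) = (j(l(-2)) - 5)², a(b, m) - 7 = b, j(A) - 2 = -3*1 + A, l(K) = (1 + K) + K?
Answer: -37798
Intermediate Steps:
l(K) = 1 + 2*K
j(A) = -1 + A (j(A) = 2 + (-3*1 + A) = 2 + (-3 + A) = -1 + A)
a(b, m) = 7 + b
W(h, Q) = 81 (W(h, Q) = ((-1 + (1 + 2*(-2))) - 5)² = ((-1 + (1 - 4)) - 5)² = ((-1 - 3) - 5)² = (-4 - 5)² = (-9)² = 81)
-37717 - W(a(4, -7), -127) = -37717 - 1*81 = -37717 - 81 = -37798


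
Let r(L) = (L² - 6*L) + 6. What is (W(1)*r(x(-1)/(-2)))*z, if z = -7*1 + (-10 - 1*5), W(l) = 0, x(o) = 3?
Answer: 0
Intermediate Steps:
r(L) = 6 + L² - 6*L
z = -22 (z = -7 + (-10 - 5) = -7 - 15 = -22)
(W(1)*r(x(-1)/(-2)))*z = (0*(6 + (3/(-2))² - 18/(-2)))*(-22) = (0*(6 + (3*(-½))² - 18*(-1)/2))*(-22) = (0*(6 + (-3/2)² - 6*(-3/2)))*(-22) = (0*(6 + 9/4 + 9))*(-22) = (0*(69/4))*(-22) = 0*(-22) = 0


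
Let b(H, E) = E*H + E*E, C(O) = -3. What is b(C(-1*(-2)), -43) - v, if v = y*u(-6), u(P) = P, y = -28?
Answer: 1810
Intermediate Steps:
b(H, E) = E² + E*H (b(H, E) = E*H + E² = E² + E*H)
v = 168 (v = -28*(-6) = 168)
b(C(-1*(-2)), -43) - v = -43*(-43 - 3) - 1*168 = -43*(-46) - 168 = 1978 - 168 = 1810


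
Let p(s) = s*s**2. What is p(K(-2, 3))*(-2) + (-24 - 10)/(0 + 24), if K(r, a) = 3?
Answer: -665/12 ≈ -55.417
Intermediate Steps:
p(s) = s**3
p(K(-2, 3))*(-2) + (-24 - 10)/(0 + 24) = 3**3*(-2) + (-24 - 10)/(0 + 24) = 27*(-2) - 34/24 = -54 - 34*1/24 = -54 - 17/12 = -665/12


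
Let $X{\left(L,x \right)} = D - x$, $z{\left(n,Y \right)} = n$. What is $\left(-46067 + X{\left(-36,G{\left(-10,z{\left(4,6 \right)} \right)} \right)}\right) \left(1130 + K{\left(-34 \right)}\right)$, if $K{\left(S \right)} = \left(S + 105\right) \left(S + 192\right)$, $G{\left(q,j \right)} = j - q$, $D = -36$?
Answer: $-569452716$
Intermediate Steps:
$K{\left(S \right)} = \left(105 + S\right) \left(192 + S\right)$
$X{\left(L,x \right)} = -36 - x$
$\left(-46067 + X{\left(-36,G{\left(-10,z{\left(4,6 \right)} \right)} \right)}\right) \left(1130 + K{\left(-34 \right)}\right) = \left(-46067 - \left(40 + 10\right)\right) \left(1130 + \left(20160 + \left(-34\right)^{2} + 297 \left(-34\right)\right)\right) = \left(-46067 - 50\right) \left(1130 + \left(20160 + 1156 - 10098\right)\right) = \left(-46067 - 50\right) \left(1130 + 11218\right) = \left(-46067 - 50\right) 12348 = \left(-46117\right) 12348 = -569452716$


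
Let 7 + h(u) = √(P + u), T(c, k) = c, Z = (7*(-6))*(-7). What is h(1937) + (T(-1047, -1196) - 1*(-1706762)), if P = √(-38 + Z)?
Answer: 1705708 + 3*√217 ≈ 1.7058e+6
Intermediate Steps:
Z = 294 (Z = -42*(-7) = 294)
P = 16 (P = √(-38 + 294) = √256 = 16)
h(u) = -7 + √(16 + u)
h(1937) + (T(-1047, -1196) - 1*(-1706762)) = (-7 + √(16 + 1937)) + (-1047 - 1*(-1706762)) = (-7 + √1953) + (-1047 + 1706762) = (-7 + 3*√217) + 1705715 = 1705708 + 3*√217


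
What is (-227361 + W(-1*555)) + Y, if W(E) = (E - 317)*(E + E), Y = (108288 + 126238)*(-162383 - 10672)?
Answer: -40585156371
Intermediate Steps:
Y = -40585896930 (Y = 234526*(-173055) = -40585896930)
W(E) = 2*E*(-317 + E) (W(E) = (-317 + E)*(2*E) = 2*E*(-317 + E))
(-227361 + W(-1*555)) + Y = (-227361 + 2*(-1*555)*(-317 - 1*555)) - 40585896930 = (-227361 + 2*(-555)*(-317 - 555)) - 40585896930 = (-227361 + 2*(-555)*(-872)) - 40585896930 = (-227361 + 967920) - 40585896930 = 740559 - 40585896930 = -40585156371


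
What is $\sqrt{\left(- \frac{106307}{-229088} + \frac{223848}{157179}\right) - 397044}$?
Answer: $\frac{7 i \sqrt{602957017352084765222}}{272786536} \approx 630.11 i$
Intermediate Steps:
$\sqrt{\left(- \frac{106307}{-229088} + \frac{223848}{157179}\right) - 397044} = \sqrt{\left(\left(-106307\right) \left(- \frac{1}{229088}\right) + 223848 \cdot \frac{1}{157179}\right) - 397044} = \sqrt{\left(\frac{106307}{229088} + \frac{74616}{52393}\right) - 397044} = \sqrt{\frac{22663372859}{12002607584} - 397044} = \sqrt{- \frac{4765540662208837}{12002607584}} = \frac{7 i \sqrt{602957017352084765222}}{272786536}$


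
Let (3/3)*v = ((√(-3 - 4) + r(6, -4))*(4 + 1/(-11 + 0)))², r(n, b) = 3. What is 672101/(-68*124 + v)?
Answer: -81324221*I/(11094*√7 + 1016574*I) ≈ -79.932 - 2.3079*I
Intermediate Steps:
v = (129/11 + 43*I*√7/11)² (v = ((√(-3 - 4) + 3)*(4 + 1/(-11 + 0)))² = ((√(-7) + 3)*(4 + 1/(-11)))² = ((I*√7 + 3)*(4 - 1/11))² = ((3 + I*√7)*(43/11))² = (129/11 + 43*I*√7/11)² ≈ 30.562 + 242.58*I)
672101/(-68*124 + v) = 672101/(-68*124 + (3698/121 + 11094*I*√7/121)) = 672101/(-8432 + (3698/121 + 11094*I*√7/121)) = 672101/(-1016574/121 + 11094*I*√7/121)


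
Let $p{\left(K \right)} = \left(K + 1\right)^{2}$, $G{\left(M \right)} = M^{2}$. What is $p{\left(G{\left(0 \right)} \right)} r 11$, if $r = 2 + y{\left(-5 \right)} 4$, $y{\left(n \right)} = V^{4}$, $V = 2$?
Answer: $726$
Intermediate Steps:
$p{\left(K \right)} = \left(1 + K\right)^{2}$
$y{\left(n \right)} = 16$ ($y{\left(n \right)} = 2^{4} = 16$)
$r = 66$ ($r = 2 + 16 \cdot 4 = 2 + 64 = 66$)
$p{\left(G{\left(0 \right)} \right)} r 11 = \left(1 + 0^{2}\right)^{2} \cdot 66 \cdot 11 = \left(1 + 0\right)^{2} \cdot 66 \cdot 11 = 1^{2} \cdot 66 \cdot 11 = 1 \cdot 66 \cdot 11 = 66 \cdot 11 = 726$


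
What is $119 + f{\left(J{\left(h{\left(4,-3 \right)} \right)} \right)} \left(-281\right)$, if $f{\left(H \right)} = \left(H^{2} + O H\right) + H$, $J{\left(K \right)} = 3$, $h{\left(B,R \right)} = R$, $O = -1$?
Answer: $-2410$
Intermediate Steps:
$f{\left(H \right)} = H^{2}$ ($f{\left(H \right)} = \left(H^{2} - H\right) + H = H^{2}$)
$119 + f{\left(J{\left(h{\left(4,-3 \right)} \right)} \right)} \left(-281\right) = 119 + 3^{2} \left(-281\right) = 119 + 9 \left(-281\right) = 119 - 2529 = -2410$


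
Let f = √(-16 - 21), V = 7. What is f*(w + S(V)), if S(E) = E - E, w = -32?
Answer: -32*I*√37 ≈ -194.65*I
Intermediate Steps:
f = I*√37 (f = √(-37) = I*√37 ≈ 6.0828*I)
S(E) = 0
f*(w + S(V)) = (I*√37)*(-32 + 0) = (I*√37)*(-32) = -32*I*√37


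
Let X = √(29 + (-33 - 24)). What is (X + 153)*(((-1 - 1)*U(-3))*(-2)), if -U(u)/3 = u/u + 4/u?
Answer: 612 + 8*I*√7 ≈ 612.0 + 21.166*I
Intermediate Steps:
U(u) = -3 - 12/u (U(u) = -3*(u/u + 4/u) = -3*(1 + 4/u) = -3 - 12/u)
X = 2*I*√7 (X = √(29 - 57) = √(-28) = 2*I*√7 ≈ 5.2915*I)
(X + 153)*(((-1 - 1)*U(-3))*(-2)) = (2*I*√7 + 153)*(((-1 - 1)*(-3 - 12/(-3)))*(-2)) = (153 + 2*I*√7)*(-2*(-3 - 12*(-⅓))*(-2)) = (153 + 2*I*√7)*(-2*(-3 + 4)*(-2)) = (153 + 2*I*√7)*(-2*1*(-2)) = (153 + 2*I*√7)*(-2*(-2)) = (153 + 2*I*√7)*4 = 612 + 8*I*√7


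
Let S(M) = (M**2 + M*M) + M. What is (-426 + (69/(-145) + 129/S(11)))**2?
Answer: 244189439939844/1345789225 ≈ 1.8145e+5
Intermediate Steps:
S(M) = M + 2*M**2 (S(M) = (M**2 + M**2) + M = 2*M**2 + M = M + 2*M**2)
(-426 + (69/(-145) + 129/S(11)))**2 = (-426 + (69/(-145) + 129/((11*(1 + 2*11)))))**2 = (-426 + (69*(-1/145) + 129/((11*(1 + 22)))))**2 = (-426 + (-69/145 + 129/((11*23))))**2 = (-426 + (-69/145 + 129/253))**2 = (-426 + 1248/36685)**2 = (-15626562/36685)**2 = 244189439939844/1345789225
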